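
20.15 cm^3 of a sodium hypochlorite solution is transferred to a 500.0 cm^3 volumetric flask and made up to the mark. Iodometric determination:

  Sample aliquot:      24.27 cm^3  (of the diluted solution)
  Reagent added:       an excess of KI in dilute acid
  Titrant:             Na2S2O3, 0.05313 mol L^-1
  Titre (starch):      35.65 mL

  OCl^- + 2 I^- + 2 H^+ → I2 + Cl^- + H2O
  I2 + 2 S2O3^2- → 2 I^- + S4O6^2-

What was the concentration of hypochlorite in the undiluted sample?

0.9683 mol/L

n(S2O3^2-) = 0.03565 × 0.05313 = 1.894 × 10^-3 mol
n(I2) = n(S2O3^2-)/2 = 9.470 × 10^-4 mol
n(OCl^-) in the aliquot = 9.470 × 10^-4 mol (1:1 ratio)
[OCl^-]_dilute = 9.470 × 10^-4 / 0.02427 = 0.03902 mol/L
[OCl^-]_original = 0.03902 × 500.0/20.15 = 0.9683 mol/L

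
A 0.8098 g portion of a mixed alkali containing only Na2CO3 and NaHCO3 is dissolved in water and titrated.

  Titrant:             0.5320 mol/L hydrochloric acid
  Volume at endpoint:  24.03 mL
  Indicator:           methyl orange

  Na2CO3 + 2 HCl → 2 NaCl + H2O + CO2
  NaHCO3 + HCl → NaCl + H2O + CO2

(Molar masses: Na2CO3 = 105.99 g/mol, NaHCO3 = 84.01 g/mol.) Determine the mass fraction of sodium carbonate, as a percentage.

55.74 %

n(HCl) = 0.02403 × 0.5320 = 0.01278 mol
Let x = n(Na2CO3), y = n(NaHCO3).
Titrant: 2x + 1y = 0.01278;  mass: 105.99x + 84.01y = 0.8098
Solving, x = 4.259 × 10^-3 mol, y = 4.266 × 10^-3 mol
mass of Na2CO3 = 4.259 × 10^-3 × 105.99 = 0.4514 g
% Na2CO3 = 0.4514 / 0.8098 × 100 = 55.74 %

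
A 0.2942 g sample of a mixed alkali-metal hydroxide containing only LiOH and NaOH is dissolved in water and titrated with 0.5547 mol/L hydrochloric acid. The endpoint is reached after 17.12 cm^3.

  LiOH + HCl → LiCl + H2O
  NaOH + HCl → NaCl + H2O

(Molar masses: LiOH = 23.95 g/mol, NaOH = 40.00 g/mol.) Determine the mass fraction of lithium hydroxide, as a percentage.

n(HCl) = 0.01712 × 0.5547 = 9.496 × 10^-3 mol
Let x = n(LiOH), y = n(NaOH).
Titrant: 1x + 1y = 9.496 × 10^-3;  mass: 23.95x + 40.00y = 0.2942
Solving, x = 5.337 × 10^-3 mol, y = 4.159 × 10^-3 mol
mass of LiOH = 5.337 × 10^-3 × 23.95 = 0.1278 g
% LiOH = 0.1278 / 0.2942 × 100 = 43.45 %

43.45 %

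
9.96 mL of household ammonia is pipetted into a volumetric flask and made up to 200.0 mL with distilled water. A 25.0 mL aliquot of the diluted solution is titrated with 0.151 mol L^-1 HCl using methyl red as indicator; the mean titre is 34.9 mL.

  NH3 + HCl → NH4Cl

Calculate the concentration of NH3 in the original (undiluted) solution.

4.23 mol/L

n(HCl) = 0.0349 × 0.151 = 5.27 × 10^-3 mol
n(NH3) in the aliquot = 5.27 × 10^-3 mol (1:1 ratio)
[NH3]_dilute = 5.27 × 10^-3 / 0.0250 = 0.211 mol/L
Dilution factor = 200.0 / 9.96 = 20.08
[NH3]_stock = 0.211 × 20.08 = 4.23 mol/L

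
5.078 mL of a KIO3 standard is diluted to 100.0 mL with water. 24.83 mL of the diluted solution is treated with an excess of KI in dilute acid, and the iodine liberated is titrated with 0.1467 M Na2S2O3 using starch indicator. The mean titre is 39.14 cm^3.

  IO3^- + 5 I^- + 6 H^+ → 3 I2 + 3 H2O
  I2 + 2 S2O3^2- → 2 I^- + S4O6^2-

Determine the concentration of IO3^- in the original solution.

n(S2O3^2-) = 0.03914 × 0.1467 = 5.742 × 10^-3 mol
n(I2) = n(S2O3^2-)/2 = 2.871 × 10^-3 mol
From the 1:3 ratio, n(IO3^-) in the aliquot = 1/3 × 2.871 × 10^-3 = 9.570 × 10^-4 mol
[IO3^-]_dilute = 9.570 × 10^-4 / 0.02483 = 0.03854 mol/L
[IO3^-]_original = 0.03854 × 100.0/5.078 = 0.7590 mol/L

0.7590 M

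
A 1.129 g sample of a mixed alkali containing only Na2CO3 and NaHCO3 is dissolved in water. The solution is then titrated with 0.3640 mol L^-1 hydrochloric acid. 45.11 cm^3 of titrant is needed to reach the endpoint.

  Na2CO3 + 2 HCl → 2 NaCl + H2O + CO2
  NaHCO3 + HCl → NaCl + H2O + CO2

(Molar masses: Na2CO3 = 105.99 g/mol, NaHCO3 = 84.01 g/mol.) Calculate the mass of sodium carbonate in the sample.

0.4279 g

n(HCl) = 0.04511 × 0.3640 = 0.01642 mol
Let x = n(Na2CO3), y = n(NaHCO3).
Titrant: 2x + 1y = 0.01642;  mass: 105.99x + 84.01y = 1.129
Solving, x = 4.038 × 10^-3 mol, y = 8.345 × 10^-3 mol
mass of Na2CO3 = 4.038 × 10^-3 × 105.99 = 0.4279 g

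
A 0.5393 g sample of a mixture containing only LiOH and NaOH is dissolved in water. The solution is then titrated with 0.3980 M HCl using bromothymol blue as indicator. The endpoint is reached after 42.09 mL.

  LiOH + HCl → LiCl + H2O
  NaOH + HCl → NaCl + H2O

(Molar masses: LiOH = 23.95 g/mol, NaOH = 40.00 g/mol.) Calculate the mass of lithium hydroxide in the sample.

0.1951 g

n(HCl) = 0.04209 × 0.3980 = 0.01675 mol
Let x = n(LiOH), y = n(NaOH).
Titrant: 1x + 1y = 0.01675;  mass: 23.95x + 40.00y = 0.5393
Solving, x = 8.148 × 10^-3 mol, y = 8.604 × 10^-3 mol
mass of LiOH = 8.148 × 10^-3 × 23.95 = 0.1951 g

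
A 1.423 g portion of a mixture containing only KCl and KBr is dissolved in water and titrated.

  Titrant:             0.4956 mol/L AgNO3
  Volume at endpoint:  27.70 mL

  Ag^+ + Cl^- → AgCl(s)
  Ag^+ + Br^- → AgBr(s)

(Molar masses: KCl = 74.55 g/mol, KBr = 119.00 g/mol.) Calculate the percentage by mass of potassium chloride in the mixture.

24.83 %

n(AgNO3) = 0.02770 × 0.4956 = 0.01373 mol
Let x = n(KCl), y = n(KBr).
Titrant: 1x + 1y = 0.01373;  mass: 74.55x + 119.00y = 1.423
Solving, x = 4.739 × 10^-3 mol, y = 8.989 × 10^-3 mol
mass of KCl = 4.739 × 10^-3 × 74.55 = 0.3533 g
% KCl = 0.3533 / 1.423 × 100 = 24.83 %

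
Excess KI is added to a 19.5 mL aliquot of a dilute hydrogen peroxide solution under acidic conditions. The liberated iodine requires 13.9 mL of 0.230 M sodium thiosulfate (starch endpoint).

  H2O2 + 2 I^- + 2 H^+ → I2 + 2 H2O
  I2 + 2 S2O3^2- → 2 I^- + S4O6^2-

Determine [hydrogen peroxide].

0.0820 M

n(S2O3^2-) = 0.0139 × 0.230 = 3.20 × 10^-3 mol
n(I2) = n(S2O3^2-)/2 = 1.60 × 10^-3 mol
n(H2O2) in the aliquot = 1.60 × 10^-3 mol (1:1 ratio)
[H2O2] = 1.60 × 10^-3 / 0.0195 = 0.0820 mol/L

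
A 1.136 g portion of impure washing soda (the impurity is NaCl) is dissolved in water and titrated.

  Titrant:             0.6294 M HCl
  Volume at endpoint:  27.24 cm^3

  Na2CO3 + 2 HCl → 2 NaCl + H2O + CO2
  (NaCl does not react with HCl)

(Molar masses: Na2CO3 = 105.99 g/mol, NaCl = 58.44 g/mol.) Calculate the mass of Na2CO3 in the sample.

n(HCl) = 0.02724 × 0.6294 = 0.01714 mol
Let x = n(Na2CO3), y = n(NaCl).
Titrant: 2x = 0.01714;  mass: 105.99x + 58.44y = 1.136
Solving, x = 8.572 × 10^-3 mol, y = 3.891 × 10^-3 mol
mass of Na2CO3 = 8.572 × 10^-3 × 105.99 = 0.9086 g

0.9086 g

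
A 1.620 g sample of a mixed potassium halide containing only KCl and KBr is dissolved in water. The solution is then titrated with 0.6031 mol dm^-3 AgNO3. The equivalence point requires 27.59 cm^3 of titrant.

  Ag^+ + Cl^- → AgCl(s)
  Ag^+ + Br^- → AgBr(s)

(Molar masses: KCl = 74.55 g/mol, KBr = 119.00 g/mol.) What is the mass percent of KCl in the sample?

37.28 %

n(AgNO3) = 0.02759 × 0.6031 = 0.01664 mol
Let x = n(KCl), y = n(KBr).
Titrant: 1x + 1y = 0.01664;  mass: 74.55x + 119.00y = 1.620
Solving, x = 8.101 × 10^-3 mol, y = 8.538 × 10^-3 mol
mass of KCl = 8.101 × 10^-3 × 74.55 = 0.6040 g
% KCl = 0.6040 / 1.620 × 100 = 37.28 %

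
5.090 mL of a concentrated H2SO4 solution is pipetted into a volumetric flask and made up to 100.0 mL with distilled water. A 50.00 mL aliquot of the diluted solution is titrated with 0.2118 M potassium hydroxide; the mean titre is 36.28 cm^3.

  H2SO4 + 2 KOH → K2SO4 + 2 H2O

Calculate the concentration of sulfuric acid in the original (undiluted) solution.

n(KOH) = 0.03628 × 0.2118 = 7.684 × 10^-3 mol
From the 1:2 ratio, n(H2SO4) in the aliquot = 1/2 × 7.684 × 10^-3 = 3.842 × 10^-3 mol
[H2SO4]_dilute = 3.842 × 10^-3 / 0.05000 = 0.07684 mol/L
Dilution factor = 100.0 / 5.090 = 19.65
[H2SO4]_stock = 0.07684 × 19.65 = 1.510 mol/L

1.510 M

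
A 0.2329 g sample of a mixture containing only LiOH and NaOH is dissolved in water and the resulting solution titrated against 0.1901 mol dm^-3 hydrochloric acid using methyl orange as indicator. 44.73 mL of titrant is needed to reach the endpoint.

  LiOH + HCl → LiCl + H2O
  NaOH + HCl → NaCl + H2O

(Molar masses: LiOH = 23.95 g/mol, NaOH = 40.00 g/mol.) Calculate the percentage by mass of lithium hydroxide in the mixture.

n(HCl) = 0.04473 × 0.1901 = 8.503 × 10^-3 mol
Let x = n(LiOH), y = n(NaOH).
Titrant: 1x + 1y = 8.503 × 10^-3;  mass: 23.95x + 40.00y = 0.2329
Solving, x = 6.681 × 10^-3 mol, y = 1.822 × 10^-3 mol
mass of LiOH = 6.681 × 10^-3 × 23.95 = 0.1600 g
% LiOH = 0.1600 / 0.2329 × 100 = 68.70 %

68.70 %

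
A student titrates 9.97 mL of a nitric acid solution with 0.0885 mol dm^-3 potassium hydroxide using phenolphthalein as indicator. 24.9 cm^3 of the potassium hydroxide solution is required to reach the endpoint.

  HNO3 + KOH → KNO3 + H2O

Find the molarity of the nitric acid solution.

n(KOH) = 0.0249 L × 0.0885 mol/L = 2.20 × 10^-3 mol
n(HNO3) = 2.20 × 10^-3 mol (1:1 mole ratio)
[HNO3] = 2.20 × 10^-3 mol / 0.00997 L = 0.221 mol/L

0.221 mol/L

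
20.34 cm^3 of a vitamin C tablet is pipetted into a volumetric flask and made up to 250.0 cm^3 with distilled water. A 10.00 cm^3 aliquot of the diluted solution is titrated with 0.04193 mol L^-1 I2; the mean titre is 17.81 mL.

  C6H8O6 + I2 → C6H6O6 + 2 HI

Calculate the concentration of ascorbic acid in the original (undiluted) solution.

0.9179 mol/L

n(I2) = 0.01781 × 0.04193 = 7.468 × 10^-4 mol
n(C6H8O6) in the aliquot = 7.468 × 10^-4 mol (1:1 ratio)
[C6H8O6]_dilute = 7.468 × 10^-4 / 0.01000 = 0.07468 mol/L
Dilution factor = 250.0 / 20.34 = 12.29
[C6H8O6]_stock = 0.07468 × 12.29 = 0.9179 mol/L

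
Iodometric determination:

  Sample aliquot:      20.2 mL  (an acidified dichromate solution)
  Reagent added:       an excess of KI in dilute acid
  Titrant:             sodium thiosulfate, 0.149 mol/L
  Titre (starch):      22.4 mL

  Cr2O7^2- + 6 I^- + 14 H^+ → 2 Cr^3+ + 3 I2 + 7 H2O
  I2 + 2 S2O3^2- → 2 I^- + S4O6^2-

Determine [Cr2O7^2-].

0.0275 mol/L

n(S2O3^2-) = 0.0224 × 0.149 = 3.34 × 10^-3 mol
n(I2) = n(S2O3^2-)/2 = 1.67 × 10^-3 mol
From the 1:3 ratio, n(Cr2O7^2-) in the aliquot = 1/3 × 1.67 × 10^-3 = 5.56 × 10^-4 mol
[Cr2O7^2-] = 5.56 × 10^-4 / 0.0202 = 0.0275 mol/L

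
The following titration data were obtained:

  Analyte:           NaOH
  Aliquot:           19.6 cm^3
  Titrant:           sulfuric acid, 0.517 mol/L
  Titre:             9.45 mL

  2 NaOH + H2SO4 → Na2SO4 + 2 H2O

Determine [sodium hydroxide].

n(H2SO4) = 0.00945 L × 0.517 mol/L = 4.89 × 10^-3 mol
From the 2:1 mole ratio, n(NaOH) = 2/1 × 4.89 × 10^-3 = 9.77 × 10^-3 mol
[NaOH] = 9.77 × 10^-3 mol / 0.0196 L = 0.499 mol/L

0.499 mol/L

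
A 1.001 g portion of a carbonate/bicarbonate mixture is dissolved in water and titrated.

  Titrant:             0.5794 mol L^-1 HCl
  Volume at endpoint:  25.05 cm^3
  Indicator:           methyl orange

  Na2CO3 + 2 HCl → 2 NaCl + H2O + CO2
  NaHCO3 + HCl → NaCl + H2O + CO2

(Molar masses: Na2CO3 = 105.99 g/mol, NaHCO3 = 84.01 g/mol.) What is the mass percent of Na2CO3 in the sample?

37.27 %

n(HCl) = 0.02505 × 0.5794 = 0.01451 mol
Let x = n(Na2CO3), y = n(NaHCO3).
Titrant: 2x + 1y = 0.01451;  mass: 105.99x + 84.01y = 1.001
Solving, x = 3.520 × 10^-3 mol, y = 7.475 × 10^-3 mol
mass of Na2CO3 = 3.520 × 10^-3 × 105.99 = 0.3730 g
% Na2CO3 = 0.3730 / 1.001 × 100 = 37.27 %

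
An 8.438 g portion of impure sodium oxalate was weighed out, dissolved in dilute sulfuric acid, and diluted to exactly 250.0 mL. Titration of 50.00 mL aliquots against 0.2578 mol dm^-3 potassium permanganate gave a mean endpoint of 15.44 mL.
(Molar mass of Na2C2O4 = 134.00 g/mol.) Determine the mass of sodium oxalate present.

2 MnO4^- + 5 C2O4^2- + 16 H^+ → 2 Mn^2+ + 10 CO2 + 8 H2O
n(KMnO4) per titration = 0.01544 × 0.2578 = 3.980 × 10^-3 mol
From the 5:2 ratio, n(Na2C2O4) in each aliquot = 5/2 × 3.980 × 10^-3 = 9.951 × 10^-3 mol
n(Na2C2O4) in the whole flask = 9.951 × 10^-3 × 250.0/50.00 = 0.04976 mol
mass of Na2C2O4 = 0.04976 × 134.00 = 6.667 g

6.667 g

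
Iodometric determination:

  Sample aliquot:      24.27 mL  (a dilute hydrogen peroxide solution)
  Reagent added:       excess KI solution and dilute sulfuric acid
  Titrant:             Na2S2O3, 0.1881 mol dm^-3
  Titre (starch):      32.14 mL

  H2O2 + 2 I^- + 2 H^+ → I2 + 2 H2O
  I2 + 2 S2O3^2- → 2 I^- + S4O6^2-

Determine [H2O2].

0.1245 mol/L

n(S2O3^2-) = 0.03214 × 0.1881 = 6.046 × 10^-3 mol
n(I2) = n(S2O3^2-)/2 = 3.023 × 10^-3 mol
n(H2O2) in the aliquot = 3.023 × 10^-3 mol (1:1 ratio)
[H2O2] = 3.023 × 10^-3 / 0.02427 = 0.1245 mol/L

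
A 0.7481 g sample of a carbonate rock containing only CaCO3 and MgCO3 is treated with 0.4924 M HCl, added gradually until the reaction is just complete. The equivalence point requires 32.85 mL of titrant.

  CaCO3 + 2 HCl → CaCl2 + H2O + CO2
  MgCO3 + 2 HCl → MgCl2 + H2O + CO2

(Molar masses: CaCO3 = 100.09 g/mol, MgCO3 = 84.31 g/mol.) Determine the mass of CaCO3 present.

0.4201 g

n(HCl) = 0.03285 × 0.4924 = 0.01618 mol
Let x = n(CaCO3), y = n(MgCO3).
Titrant: 2x + 2y = 0.01618;  mass: 100.09x + 84.31y = 0.7481
Solving, x = 4.197 × 10^-3 mol, y = 3.891 × 10^-3 mol
mass of CaCO3 = 4.197 × 10^-3 × 100.09 = 0.4201 g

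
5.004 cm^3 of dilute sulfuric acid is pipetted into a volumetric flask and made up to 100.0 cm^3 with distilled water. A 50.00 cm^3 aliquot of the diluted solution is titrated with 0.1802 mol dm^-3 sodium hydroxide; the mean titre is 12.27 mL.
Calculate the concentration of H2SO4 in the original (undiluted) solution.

0.4419 mol/L

H2SO4 + 2 NaOH → Na2SO4 + 2 H2O
n(NaOH) = 0.01227 × 0.1802 = 2.211 × 10^-3 mol
From the 1:2 ratio, n(H2SO4) in the aliquot = 1/2 × 2.211 × 10^-3 = 1.106 × 10^-3 mol
[H2SO4]_dilute = 1.106 × 10^-3 / 0.05000 = 0.02211 mol/L
Dilution factor = 100.0 / 5.004 = 19.98
[H2SO4]_stock = 0.02211 × 19.98 = 0.4419 mol/L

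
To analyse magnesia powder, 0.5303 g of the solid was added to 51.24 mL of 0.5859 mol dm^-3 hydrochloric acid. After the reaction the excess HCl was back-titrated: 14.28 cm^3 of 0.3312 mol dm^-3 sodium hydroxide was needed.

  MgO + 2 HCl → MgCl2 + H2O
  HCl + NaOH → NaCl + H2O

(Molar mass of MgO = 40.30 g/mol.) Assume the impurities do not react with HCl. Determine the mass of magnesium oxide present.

n(HCl) added = 0.05124 × 0.5859 = 0.03002 mol
n(NaOH) used in back-titration = 0.01428 × 0.3312 = 4.730 × 10^-3 mol
n(HCl) left over = 4.730 × 10^-3 mol (1:1 ratio)
n(HCl) consumed by analyte = 0.03002 − 4.730 × 10^-3 = 0.02529 mol
From the 1:2 ratio, n(MgO) = 1/2 × 0.02529 = 0.01265 mol
mass of MgO = 0.01265 × 40.30 = 0.5096 g

0.5096 g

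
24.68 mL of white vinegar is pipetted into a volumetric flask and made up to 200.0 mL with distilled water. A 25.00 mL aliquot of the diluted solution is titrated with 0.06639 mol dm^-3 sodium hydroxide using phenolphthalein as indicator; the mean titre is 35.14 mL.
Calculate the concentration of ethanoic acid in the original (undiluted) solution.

0.7562 mol/L

CH3COOH + NaOH → CH3COONa + H2O
n(NaOH) = 0.03514 × 0.06639 = 2.333 × 10^-3 mol
n(CH3COOH) in the aliquot = 2.333 × 10^-3 mol (1:1 ratio)
[CH3COOH]_dilute = 2.333 × 10^-3 / 0.02500 = 0.09332 mol/L
Dilution factor = 200.0 / 24.68 = 8.104
[CH3COOH]_stock = 0.09332 × 8.104 = 0.7562 mol/L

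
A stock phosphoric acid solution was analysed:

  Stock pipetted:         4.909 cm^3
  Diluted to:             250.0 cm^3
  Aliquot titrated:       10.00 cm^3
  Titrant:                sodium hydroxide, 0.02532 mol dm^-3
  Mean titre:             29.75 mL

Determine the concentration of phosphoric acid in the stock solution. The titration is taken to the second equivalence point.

H3PO4 + 2 NaOH → Na2HPO4 + 2 H2O
n(NaOH) = 0.02975 × 0.02532 = 7.533 × 10^-4 mol
From the 1:2 ratio, n(H3PO4) in the aliquot = 1/2 × 7.533 × 10^-4 = 3.766 × 10^-4 mol
[H3PO4]_dilute = 3.766 × 10^-4 / 0.01000 = 0.03766 mol/L
Dilution factor = 250.0 / 4.909 = 50.93
[H3PO4]_stock = 0.03766 × 50.93 = 1.918 mol/L

1.918 mol/L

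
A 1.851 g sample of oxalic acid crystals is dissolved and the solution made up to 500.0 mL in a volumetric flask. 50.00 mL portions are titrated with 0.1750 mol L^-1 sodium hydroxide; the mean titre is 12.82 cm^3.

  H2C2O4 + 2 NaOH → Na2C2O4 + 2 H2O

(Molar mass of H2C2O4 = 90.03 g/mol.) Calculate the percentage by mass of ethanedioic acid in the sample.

n(NaOH) per titration = 0.01282 × 0.1750 = 2.243 × 10^-3 mol
From the 1:2 ratio, n(H2C2O4) in each aliquot = 1/2 × 2.243 × 10^-3 = 1.122 × 10^-3 mol
n(H2C2O4) in the whole flask = 1.122 × 10^-3 × 500.0/50.00 = 0.01122 mol
mass of H2C2O4 = 0.01122 × 90.03 = 1.010 g
% H2C2O4 = 1.010 / 1.851 × 100 = 54.56 %

54.56 %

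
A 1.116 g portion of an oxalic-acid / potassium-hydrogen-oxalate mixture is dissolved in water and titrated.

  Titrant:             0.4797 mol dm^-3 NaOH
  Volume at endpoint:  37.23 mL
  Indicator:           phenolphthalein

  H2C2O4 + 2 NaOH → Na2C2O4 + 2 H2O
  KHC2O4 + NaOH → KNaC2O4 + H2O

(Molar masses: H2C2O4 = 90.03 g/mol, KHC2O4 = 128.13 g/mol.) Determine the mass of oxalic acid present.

0.6349 g

n(NaOH) = 0.03723 × 0.4797 = 0.01786 mol
Let x = n(H2C2O4), y = n(KHC2O4).
Titrant: 2x + 1y = 0.01786;  mass: 90.03x + 128.13y = 1.116
Solving, x = 7.052 × 10^-3 mol, y = 3.755 × 10^-3 mol
mass of H2C2O4 = 7.052 × 10^-3 × 90.03 = 0.6349 g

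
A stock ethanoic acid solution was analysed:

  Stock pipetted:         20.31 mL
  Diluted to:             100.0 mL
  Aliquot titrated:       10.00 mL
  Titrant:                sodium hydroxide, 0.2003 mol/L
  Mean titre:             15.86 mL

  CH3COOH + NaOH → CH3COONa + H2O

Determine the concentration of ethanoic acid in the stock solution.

n(NaOH) = 0.01586 × 0.2003 = 3.177 × 10^-3 mol
n(CH3COOH) in the aliquot = 3.177 × 10^-3 mol (1:1 ratio)
[CH3COOH]_dilute = 3.177 × 10^-3 / 0.01000 = 0.3177 mol/L
Dilution factor = 100.0 / 20.31 = 4.924
[CH3COOH]_stock = 0.3177 × 4.924 = 1.564 mol/L

1.564 mol/L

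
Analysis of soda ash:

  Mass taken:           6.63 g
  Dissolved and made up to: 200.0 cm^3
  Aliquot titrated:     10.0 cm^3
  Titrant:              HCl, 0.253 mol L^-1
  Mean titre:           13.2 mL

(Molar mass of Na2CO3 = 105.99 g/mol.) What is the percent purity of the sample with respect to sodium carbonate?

53.4 %

Na2CO3 + 2 HCl → 2 NaCl + H2O + CO2
n(HCl) per titration = 0.0132 × 0.253 = 3.34 × 10^-3 mol
From the 1:2 ratio, n(Na2CO3) in each aliquot = 1/2 × 3.34 × 10^-3 = 1.67 × 10^-3 mol
n(Na2CO3) in the whole flask = 1.67 × 10^-3 × 200.0/10.0 = 0.0334 mol
mass of Na2CO3 = 0.0334 × 105.99 = 3.54 g
% Na2CO3 = 3.54 / 6.63 × 100 = 53.4 %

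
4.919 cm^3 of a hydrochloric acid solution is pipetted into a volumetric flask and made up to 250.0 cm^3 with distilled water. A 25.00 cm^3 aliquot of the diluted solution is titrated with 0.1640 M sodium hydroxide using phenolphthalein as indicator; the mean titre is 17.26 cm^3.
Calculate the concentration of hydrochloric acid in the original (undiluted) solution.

HCl + NaOH → NaCl + H2O
n(NaOH) = 0.01726 × 0.1640 = 2.831 × 10^-3 mol
n(HCl) in the aliquot = 2.831 × 10^-3 mol (1:1 ratio)
[HCl]_dilute = 2.831 × 10^-3 / 0.02500 = 0.1132 mol/L
Dilution factor = 250.0 / 4.919 = 50.82
[HCl]_stock = 0.1132 × 50.82 = 5.755 mol/L

5.755 M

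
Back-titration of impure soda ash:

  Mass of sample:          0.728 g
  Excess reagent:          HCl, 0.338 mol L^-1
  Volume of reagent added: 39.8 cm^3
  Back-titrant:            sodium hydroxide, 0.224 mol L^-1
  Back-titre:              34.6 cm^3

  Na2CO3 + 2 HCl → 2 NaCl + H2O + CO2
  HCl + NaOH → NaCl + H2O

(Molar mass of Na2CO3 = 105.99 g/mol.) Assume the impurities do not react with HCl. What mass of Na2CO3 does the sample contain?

0.302 g

n(HCl) added = 0.0398 × 0.338 = 0.0135 mol
n(NaOH) used in back-titration = 0.0346 × 0.224 = 7.75 × 10^-3 mol
n(HCl) left over = 7.75 × 10^-3 mol (1:1 ratio)
n(HCl) consumed by analyte = 0.0135 − 7.75 × 10^-3 = 5.70 × 10^-3 mol
From the 1:2 ratio, n(Na2CO3) = 1/2 × 5.70 × 10^-3 = 2.85 × 10^-3 mol
mass of Na2CO3 = 2.85 × 10^-3 × 105.99 = 0.302 g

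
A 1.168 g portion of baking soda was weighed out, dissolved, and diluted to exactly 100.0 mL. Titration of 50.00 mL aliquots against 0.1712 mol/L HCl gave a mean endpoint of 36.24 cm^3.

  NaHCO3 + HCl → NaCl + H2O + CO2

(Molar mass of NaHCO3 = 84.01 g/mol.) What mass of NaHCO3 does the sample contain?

1.042 g

n(HCl) per titration = 0.03624 × 0.1712 = 6.204 × 10^-3 mol
n(NaHCO3) in each aliquot = 6.204 × 10^-3 mol (1:1 ratio)
n(NaHCO3) in the whole flask = 6.204 × 10^-3 × 100.0/50.00 = 0.01241 mol
mass of NaHCO3 = 0.01241 × 84.01 = 1.042 g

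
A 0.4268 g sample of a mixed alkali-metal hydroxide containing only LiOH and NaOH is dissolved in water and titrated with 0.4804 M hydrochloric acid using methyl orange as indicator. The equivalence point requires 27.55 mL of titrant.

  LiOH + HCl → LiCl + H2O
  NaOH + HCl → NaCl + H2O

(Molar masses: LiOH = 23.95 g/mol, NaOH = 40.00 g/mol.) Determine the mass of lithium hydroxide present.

n(HCl) = 0.02755 × 0.4804 = 0.01324 mol
Let x = n(LiOH), y = n(NaOH).
Titrant: 1x + 1y = 0.01324;  mass: 23.95x + 40.00y = 0.4268
Solving, x = 6.393 × 10^-3 mol, y = 6.842 × 10^-3 mol
mass of LiOH = 6.393 × 10^-3 × 23.95 = 0.1531 g

0.1531 g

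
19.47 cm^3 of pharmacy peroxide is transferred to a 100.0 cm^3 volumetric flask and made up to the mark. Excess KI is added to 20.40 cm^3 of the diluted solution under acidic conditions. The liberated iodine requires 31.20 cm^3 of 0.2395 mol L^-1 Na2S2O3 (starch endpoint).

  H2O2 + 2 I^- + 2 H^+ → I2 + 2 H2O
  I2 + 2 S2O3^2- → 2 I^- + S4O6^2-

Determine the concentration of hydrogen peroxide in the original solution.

0.9407 mol/L

n(S2O3^2-) = 0.03120 × 0.2395 = 7.472 × 10^-3 mol
n(I2) = n(S2O3^2-)/2 = 3.736 × 10^-3 mol
n(H2O2) in the aliquot = 3.736 × 10^-3 mol (1:1 ratio)
[H2O2]_dilute = 3.736 × 10^-3 / 0.02040 = 0.1831 mol/L
[H2O2]_original = 0.1831 × 100.0/19.47 = 0.9407 mol/L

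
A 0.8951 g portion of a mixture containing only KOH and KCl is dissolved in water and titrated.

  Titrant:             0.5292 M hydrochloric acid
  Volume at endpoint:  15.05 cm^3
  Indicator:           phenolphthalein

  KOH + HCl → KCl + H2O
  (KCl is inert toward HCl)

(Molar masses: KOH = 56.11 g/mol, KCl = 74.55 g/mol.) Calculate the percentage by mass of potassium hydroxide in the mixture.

n(HCl) = 0.01505 × 0.5292 = 7.964 × 10^-3 mol
Let x = n(KOH), y = n(KCl).
Titrant: 1x = 7.964 × 10^-3;  mass: 56.11x + 74.55y = 0.8951
Solving, x = 7.964 × 10^-3 mol, y = 6.012 × 10^-3 mol
mass of KOH = 7.964 × 10^-3 × 56.11 = 0.4469 g
% KOH = 0.4469 / 0.8951 × 100 = 49.93 %

49.93 %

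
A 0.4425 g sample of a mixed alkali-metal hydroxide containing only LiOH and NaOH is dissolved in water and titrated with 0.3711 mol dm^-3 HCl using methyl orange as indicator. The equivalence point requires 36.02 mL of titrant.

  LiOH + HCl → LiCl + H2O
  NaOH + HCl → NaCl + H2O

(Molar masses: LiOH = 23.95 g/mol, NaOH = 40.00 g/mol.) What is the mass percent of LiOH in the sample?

31.09 %

n(HCl) = 0.03602 × 0.3711 = 0.01337 mol
Let x = n(LiOH), y = n(NaOH).
Titrant: 1x + 1y = 0.01337;  mass: 23.95x + 40.00y = 0.4425
Solving, x = 5.743 × 10^-3 mol, y = 7.624 × 10^-3 mol
mass of LiOH = 5.743 × 10^-3 × 23.95 = 0.1376 g
% LiOH = 0.1376 / 0.4425 × 100 = 31.09 %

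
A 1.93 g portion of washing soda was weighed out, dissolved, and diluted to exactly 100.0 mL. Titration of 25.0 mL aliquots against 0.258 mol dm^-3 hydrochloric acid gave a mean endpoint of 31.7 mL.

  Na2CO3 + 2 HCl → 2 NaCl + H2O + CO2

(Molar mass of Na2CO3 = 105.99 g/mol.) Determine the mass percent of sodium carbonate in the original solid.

89.8 %

n(HCl) per titration = 0.0317 × 0.258 = 8.18 × 10^-3 mol
From the 1:2 ratio, n(Na2CO3) in each aliquot = 1/2 × 8.18 × 10^-3 = 4.09 × 10^-3 mol
n(Na2CO3) in the whole flask = 4.09 × 10^-3 × 100.0/25.0 = 0.0164 mol
mass of Na2CO3 = 0.0164 × 105.99 = 1.73 g
% Na2CO3 = 1.73 / 1.93 × 100 = 89.8 %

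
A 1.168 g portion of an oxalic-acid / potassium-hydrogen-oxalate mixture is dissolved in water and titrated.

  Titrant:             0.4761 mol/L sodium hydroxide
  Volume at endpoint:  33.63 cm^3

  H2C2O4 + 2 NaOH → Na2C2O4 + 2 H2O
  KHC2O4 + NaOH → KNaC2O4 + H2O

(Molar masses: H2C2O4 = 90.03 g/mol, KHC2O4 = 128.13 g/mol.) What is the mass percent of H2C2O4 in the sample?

n(NaOH) = 0.03363 × 0.4761 = 0.01601 mol
Let x = n(H2C2O4), y = n(KHC2O4).
Titrant: 2x + 1y = 0.01601;  mass: 90.03x + 128.13y = 1.168
Solving, x = 5.315 × 10^-3 mol, y = 5.381 × 10^-3 mol
mass of H2C2O4 = 5.315 × 10^-3 × 90.03 = 0.4785 g
% H2C2O4 = 0.4785 / 1.168 × 100 = 40.97 %

40.97 %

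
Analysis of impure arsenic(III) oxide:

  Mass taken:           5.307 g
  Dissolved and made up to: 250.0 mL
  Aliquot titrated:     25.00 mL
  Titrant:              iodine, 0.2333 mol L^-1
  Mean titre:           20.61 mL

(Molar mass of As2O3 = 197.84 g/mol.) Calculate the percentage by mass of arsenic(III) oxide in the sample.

As2O3 + 2 I2 + 2 H2O → As2O5 + 4 HI
n(I2) per titration = 0.02061 × 0.2333 = 4.808 × 10^-3 mol
From the 1:2 ratio, n(As2O3) in each aliquot = 1/2 × 4.808 × 10^-3 = 2.404 × 10^-3 mol
n(As2O3) in the whole flask = 2.404 × 10^-3 × 250.0/25.00 = 0.02404 mol
mass of As2O3 = 0.02404 × 197.84 = 4.756 g
% As2O3 = 4.756 / 5.307 × 100 = 89.62 %

89.62 %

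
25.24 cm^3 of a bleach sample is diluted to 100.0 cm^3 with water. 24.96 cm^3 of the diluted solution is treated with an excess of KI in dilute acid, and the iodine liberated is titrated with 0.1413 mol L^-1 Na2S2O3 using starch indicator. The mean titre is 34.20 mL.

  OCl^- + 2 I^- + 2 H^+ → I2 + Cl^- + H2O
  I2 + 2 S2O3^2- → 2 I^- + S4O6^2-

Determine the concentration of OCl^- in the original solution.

n(S2O3^2-) = 0.03420 × 0.1413 = 4.832 × 10^-3 mol
n(I2) = n(S2O3^2-)/2 = 2.416 × 10^-3 mol
n(OCl^-) in the aliquot = 2.416 × 10^-3 mol (1:1 ratio)
[OCl^-]_dilute = 2.416 × 10^-3 / 0.02496 = 0.09680 mol/L
[OCl^-]_original = 0.09680 × 100.0/25.24 = 0.3835 mol/L

0.3835 mol/L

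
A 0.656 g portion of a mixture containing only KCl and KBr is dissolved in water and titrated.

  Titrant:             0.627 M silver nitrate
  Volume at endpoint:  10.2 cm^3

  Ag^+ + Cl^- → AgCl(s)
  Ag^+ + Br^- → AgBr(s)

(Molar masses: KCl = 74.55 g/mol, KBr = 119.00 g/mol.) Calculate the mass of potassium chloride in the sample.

0.176 g

n(AgNO3) = 0.0102 × 0.627 = 6.40 × 10^-3 mol
Let x = n(KCl), y = n(KBr).
Titrant: 1x + 1y = 6.40 × 10^-3;  mass: 74.55x + 119.00y = 0.656
Solving, x = 2.36 × 10^-3 mol, y = 4.03 × 10^-3 mol
mass of KCl = 2.36 × 10^-3 × 74.55 = 0.176 g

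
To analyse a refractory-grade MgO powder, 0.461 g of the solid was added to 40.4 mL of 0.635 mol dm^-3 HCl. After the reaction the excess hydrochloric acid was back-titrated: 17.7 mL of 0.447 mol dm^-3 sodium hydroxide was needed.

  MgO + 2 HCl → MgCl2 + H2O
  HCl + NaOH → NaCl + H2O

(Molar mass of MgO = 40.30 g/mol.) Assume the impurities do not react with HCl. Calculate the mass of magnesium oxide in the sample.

0.358 g

n(HCl) added = 0.0404 × 0.635 = 0.0257 mol
n(NaOH) used in back-titration = 0.0177 × 0.447 = 7.91 × 10^-3 mol
n(HCl) left over = 7.91 × 10^-3 mol (1:1 ratio)
n(HCl) consumed by analyte = 0.0257 − 7.91 × 10^-3 = 0.0177 mol
From the 1:2 ratio, n(MgO) = 1/2 × 0.0177 = 8.87 × 10^-3 mol
mass of MgO = 8.87 × 10^-3 × 40.30 = 0.358 g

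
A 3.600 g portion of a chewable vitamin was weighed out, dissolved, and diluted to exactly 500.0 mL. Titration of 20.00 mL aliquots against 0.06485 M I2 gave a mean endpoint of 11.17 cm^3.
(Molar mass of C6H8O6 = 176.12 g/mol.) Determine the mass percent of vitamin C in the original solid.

88.60 %

C6H8O6 + I2 → C6H6O6 + 2 HI
n(I2) per titration = 0.01117 × 0.06485 = 7.244 × 10^-4 mol
n(C6H8O6) in each aliquot = 7.244 × 10^-4 mol (1:1 ratio)
n(C6H8O6) in the whole flask = 7.244 × 10^-4 × 500.0/20.00 = 0.01811 mol
mass of C6H8O6 = 0.01811 × 176.12 = 3.189 g
% C6H8O6 = 3.189 / 3.600 × 100 = 88.60 %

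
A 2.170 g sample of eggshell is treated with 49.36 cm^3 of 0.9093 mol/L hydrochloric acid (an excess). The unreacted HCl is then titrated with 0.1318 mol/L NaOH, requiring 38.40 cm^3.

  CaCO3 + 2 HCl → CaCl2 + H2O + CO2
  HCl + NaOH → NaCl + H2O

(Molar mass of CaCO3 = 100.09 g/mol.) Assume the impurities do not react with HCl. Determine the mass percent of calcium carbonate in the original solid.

n(HCl) added = 0.04936 × 0.9093 = 0.04488 mol
n(NaOH) used in back-titration = 0.03840 × 0.1318 = 5.061 × 10^-3 mol
n(HCl) left over = 5.061 × 10^-3 mol (1:1 ratio)
n(HCl) consumed by analyte = 0.04488 − 5.061 × 10^-3 = 0.03982 mol
From the 1:2 ratio, n(CaCO3) = 1/2 × 0.03982 = 0.01991 mol
mass of CaCO3 = 0.01991 × 100.09 = 1.993 g
% CaCO3 = 1.993 / 2.170 × 100 = 91.84 %

91.84 %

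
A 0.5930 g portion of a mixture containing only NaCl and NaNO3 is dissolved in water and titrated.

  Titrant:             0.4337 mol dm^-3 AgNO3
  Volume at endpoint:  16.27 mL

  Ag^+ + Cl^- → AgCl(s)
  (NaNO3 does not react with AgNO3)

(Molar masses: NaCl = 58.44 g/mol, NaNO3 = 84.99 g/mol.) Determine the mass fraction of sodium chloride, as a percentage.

69.54 %

n(AgNO3) = 0.01627 × 0.4337 = 7.056 × 10^-3 mol
Let x = n(NaCl), y = n(NaNO3).
Titrant: 1x = 7.056 × 10^-3;  mass: 58.44x + 84.99y = 0.5930
Solving, x = 7.056 × 10^-3 mol, y = 2.125 × 10^-3 mol
mass of NaCl = 7.056 × 10^-3 × 58.44 = 0.4124 g
% NaCl = 0.4124 / 0.5930 × 100 = 69.54 %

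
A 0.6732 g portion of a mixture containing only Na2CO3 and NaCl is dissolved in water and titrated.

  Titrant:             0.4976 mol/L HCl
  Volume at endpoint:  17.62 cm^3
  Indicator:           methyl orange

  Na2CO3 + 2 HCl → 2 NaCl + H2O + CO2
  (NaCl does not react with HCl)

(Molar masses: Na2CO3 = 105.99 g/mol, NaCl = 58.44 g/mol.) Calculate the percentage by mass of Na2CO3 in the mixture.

n(HCl) = 0.01762 × 0.4976 = 8.768 × 10^-3 mol
Let x = n(Na2CO3), y = n(NaCl).
Titrant: 2x = 8.768 × 10^-3;  mass: 105.99x + 58.44y = 0.6732
Solving, x = 4.384 × 10^-3 mol, y = 3.569 × 10^-3 mol
mass of Na2CO3 = 4.384 × 10^-3 × 105.99 = 0.4646 g
% Na2CO3 = 0.4646 / 0.6732 × 100 = 69.02 %

69.02 %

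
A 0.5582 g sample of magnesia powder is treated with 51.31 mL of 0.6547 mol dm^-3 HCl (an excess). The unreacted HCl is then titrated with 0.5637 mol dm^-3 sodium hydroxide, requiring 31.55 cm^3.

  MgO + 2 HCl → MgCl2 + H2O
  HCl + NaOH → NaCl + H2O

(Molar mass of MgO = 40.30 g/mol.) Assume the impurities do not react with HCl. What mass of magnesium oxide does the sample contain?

n(HCl) added = 0.05131 × 0.6547 = 0.03359 mol
n(NaOH) used in back-titration = 0.03155 × 0.5637 = 0.01778 mol
n(HCl) left over = 0.01778 mol (1:1 ratio)
n(HCl) consumed by analyte = 0.03359 − 0.01778 = 0.01581 mol
From the 1:2 ratio, n(MgO) = 1/2 × 0.01581 = 7.904 × 10^-3 mol
mass of MgO = 7.904 × 10^-3 × 40.30 = 0.3185 g

0.3185 g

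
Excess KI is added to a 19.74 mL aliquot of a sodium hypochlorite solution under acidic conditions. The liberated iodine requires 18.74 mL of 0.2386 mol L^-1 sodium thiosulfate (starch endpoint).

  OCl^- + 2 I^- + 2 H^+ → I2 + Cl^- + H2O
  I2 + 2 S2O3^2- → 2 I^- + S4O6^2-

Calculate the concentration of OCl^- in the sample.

n(S2O3^2-) = 0.01874 × 0.2386 = 4.471 × 10^-3 mol
n(I2) = n(S2O3^2-)/2 = 2.236 × 10^-3 mol
n(OCl^-) in the aliquot = 2.236 × 10^-3 mol (1:1 ratio)
[OCl^-] = 2.236 × 10^-3 / 0.01974 = 0.1133 mol/L

0.1133 mol/L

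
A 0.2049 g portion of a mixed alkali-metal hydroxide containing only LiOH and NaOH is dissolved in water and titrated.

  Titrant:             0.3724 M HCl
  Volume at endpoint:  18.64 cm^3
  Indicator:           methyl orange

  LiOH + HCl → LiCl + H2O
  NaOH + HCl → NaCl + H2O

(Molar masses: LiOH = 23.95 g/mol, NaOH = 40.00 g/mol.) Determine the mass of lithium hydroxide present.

n(HCl) = 0.01864 × 0.3724 = 6.942 × 10^-3 mol
Let x = n(LiOH), y = n(NaOH).
Titrant: 1x + 1y = 6.942 × 10^-3;  mass: 23.95x + 40.00y = 0.2049
Solving, x = 4.533 × 10^-3 mol, y = 2.408 × 10^-3 mol
mass of LiOH = 4.533 × 10^-3 × 23.95 = 0.1086 g

0.1086 g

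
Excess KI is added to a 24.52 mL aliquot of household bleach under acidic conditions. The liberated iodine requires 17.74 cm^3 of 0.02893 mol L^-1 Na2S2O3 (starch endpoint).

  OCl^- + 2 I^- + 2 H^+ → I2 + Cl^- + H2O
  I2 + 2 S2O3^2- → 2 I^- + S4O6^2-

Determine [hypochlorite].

n(S2O3^2-) = 0.01774 × 0.02893 = 5.132 × 10^-4 mol
n(I2) = n(S2O3^2-)/2 = 2.566 × 10^-4 mol
n(OCl^-) in the aliquot = 2.566 × 10^-4 mol (1:1 ratio)
[OCl^-] = 2.566 × 10^-4 / 0.02452 = 0.01047 mol/L

0.01047 mol/L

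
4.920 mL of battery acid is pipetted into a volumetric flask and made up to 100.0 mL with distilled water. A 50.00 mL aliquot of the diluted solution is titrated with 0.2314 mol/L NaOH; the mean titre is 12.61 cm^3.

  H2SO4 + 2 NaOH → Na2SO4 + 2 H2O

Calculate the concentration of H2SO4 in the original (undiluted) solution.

0.5931 mol/L

n(NaOH) = 0.01261 × 0.2314 = 2.918 × 10^-3 mol
From the 1:2 ratio, n(H2SO4) in the aliquot = 1/2 × 2.918 × 10^-3 = 1.459 × 10^-3 mol
[H2SO4]_dilute = 1.459 × 10^-3 / 0.05000 = 0.02918 mol/L
Dilution factor = 100.0 / 4.920 = 20.33
[H2SO4]_stock = 0.02918 × 20.33 = 0.5931 mol/L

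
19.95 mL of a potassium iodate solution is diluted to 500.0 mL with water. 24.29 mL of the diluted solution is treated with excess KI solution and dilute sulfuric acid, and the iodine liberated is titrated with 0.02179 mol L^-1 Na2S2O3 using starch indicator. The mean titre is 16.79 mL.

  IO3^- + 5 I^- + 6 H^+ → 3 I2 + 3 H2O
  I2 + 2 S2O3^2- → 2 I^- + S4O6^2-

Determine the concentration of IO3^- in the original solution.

n(S2O3^2-) = 0.01679 × 0.02179 = 3.659 × 10^-4 mol
n(I2) = n(S2O3^2-)/2 = 1.829 × 10^-4 mol
From the 1:3 ratio, n(IO3^-) in the aliquot = 1/3 × 1.829 × 10^-4 = 6.098 × 10^-5 mol
[IO3^-]_dilute = 6.098 × 10^-5 / 0.02429 = 0.002510 mol/L
[IO3^-]_original = 0.002510 × 500.0/19.95 = 0.06292 mol/L

0.06292 mol/L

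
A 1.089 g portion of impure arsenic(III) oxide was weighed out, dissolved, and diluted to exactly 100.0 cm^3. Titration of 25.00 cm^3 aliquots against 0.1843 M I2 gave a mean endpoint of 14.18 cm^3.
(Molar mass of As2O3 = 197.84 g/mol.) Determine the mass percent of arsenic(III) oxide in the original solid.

94.95 %

As2O3 + 2 I2 + 2 H2O → As2O5 + 4 HI
n(I2) per titration = 0.01418 × 0.1843 = 2.613 × 10^-3 mol
From the 1:2 ratio, n(As2O3) in each aliquot = 1/2 × 2.613 × 10^-3 = 1.307 × 10^-3 mol
n(As2O3) in the whole flask = 1.307 × 10^-3 × 100.0/25.00 = 5.227 × 10^-3 mol
mass of As2O3 = 5.227 × 10^-3 × 197.84 = 1.034 g
% As2O3 = 1.034 / 1.089 × 100 = 94.95 %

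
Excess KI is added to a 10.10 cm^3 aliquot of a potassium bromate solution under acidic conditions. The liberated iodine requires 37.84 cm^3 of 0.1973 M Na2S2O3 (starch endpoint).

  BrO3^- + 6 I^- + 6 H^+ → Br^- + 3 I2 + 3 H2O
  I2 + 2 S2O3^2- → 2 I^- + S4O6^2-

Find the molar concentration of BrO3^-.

n(S2O3^2-) = 0.03784 × 0.1973 = 7.466 × 10^-3 mol
n(I2) = n(S2O3^2-)/2 = 3.733 × 10^-3 mol
From the 1:3 ratio, n(BrO3^-) in the aliquot = 1/3 × 3.733 × 10^-3 = 1.244 × 10^-3 mol
[BrO3^-] = 1.244 × 10^-3 / 0.01010 = 0.1232 mol/L

0.1232 M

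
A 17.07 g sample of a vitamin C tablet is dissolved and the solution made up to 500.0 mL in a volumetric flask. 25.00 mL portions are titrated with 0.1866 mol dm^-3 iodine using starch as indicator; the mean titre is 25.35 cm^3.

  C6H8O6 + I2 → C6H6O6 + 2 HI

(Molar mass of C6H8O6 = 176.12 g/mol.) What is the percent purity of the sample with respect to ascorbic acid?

n(I2) per titration = 0.02535 × 0.1866 = 4.730 × 10^-3 mol
n(C6H8O6) in each aliquot = 4.730 × 10^-3 mol (1:1 ratio)
n(C6H8O6) in the whole flask = 4.730 × 10^-3 × 500.0/25.00 = 0.09461 mol
mass of C6H8O6 = 0.09461 × 176.12 = 16.66 g
% C6H8O6 = 16.66 / 17.07 × 100 = 97.61 %

97.61 %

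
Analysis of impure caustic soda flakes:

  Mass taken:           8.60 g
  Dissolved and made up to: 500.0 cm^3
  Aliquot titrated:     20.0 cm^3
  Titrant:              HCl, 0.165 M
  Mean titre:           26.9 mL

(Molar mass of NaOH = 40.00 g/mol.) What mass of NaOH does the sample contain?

NaOH + HCl → NaCl + H2O
n(HCl) per titration = 0.0269 × 0.165 = 4.44 × 10^-3 mol
n(NaOH) in each aliquot = 4.44 × 10^-3 mol (1:1 ratio)
n(NaOH) in the whole flask = 4.44 × 10^-3 × 500.0/20.0 = 0.111 mol
mass of NaOH = 0.111 × 40.00 = 4.44 g

4.44 g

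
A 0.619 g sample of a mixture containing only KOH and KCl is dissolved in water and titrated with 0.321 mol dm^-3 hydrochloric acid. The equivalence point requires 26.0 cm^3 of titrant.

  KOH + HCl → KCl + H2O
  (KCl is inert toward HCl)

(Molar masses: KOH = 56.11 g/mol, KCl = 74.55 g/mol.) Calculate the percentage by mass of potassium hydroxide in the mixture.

75.7 %

n(HCl) = 0.0260 × 0.321 = 8.35 × 10^-3 mol
Let x = n(KOH), y = n(KCl).
Titrant: 1x = 8.35 × 10^-3;  mass: 56.11x + 74.55y = 0.619
Solving, x = 8.35 × 10^-3 mol, y = 2.02 × 10^-3 mol
mass of KOH = 8.35 × 10^-3 × 56.11 = 0.468 g
% KOH = 0.468 / 0.619 × 100 = 75.7 %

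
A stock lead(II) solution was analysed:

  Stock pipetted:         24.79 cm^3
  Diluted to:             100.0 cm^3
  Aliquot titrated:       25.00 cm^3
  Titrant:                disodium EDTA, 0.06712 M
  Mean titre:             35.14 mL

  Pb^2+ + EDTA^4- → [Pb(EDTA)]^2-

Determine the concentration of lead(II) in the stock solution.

0.3806 M

n(EDTA) = 0.03514 × 0.06712 = 2.359 × 10^-3 mol
n(Pb2+) in the aliquot = 2.359 × 10^-3 mol (1:1 ratio)
[Pb2+]_dilute = 2.359 × 10^-3 / 0.02500 = 0.09434 mol/L
Dilution factor = 100.0 / 24.79 = 4.034
[Pb2+]_stock = 0.09434 × 4.034 = 0.3806 mol/L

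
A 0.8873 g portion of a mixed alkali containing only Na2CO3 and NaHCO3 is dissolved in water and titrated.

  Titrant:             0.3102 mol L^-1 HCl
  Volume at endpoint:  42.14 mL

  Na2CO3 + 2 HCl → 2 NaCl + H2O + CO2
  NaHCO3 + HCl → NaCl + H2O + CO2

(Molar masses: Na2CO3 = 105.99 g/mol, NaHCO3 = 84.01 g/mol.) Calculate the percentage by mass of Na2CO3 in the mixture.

n(HCl) = 0.04214 × 0.3102 = 0.01307 mol
Let x = n(Na2CO3), y = n(NaHCO3).
Titrant: 2x + 1y = 0.01307;  mass: 105.99x + 84.01y = 0.8873
Solving, x = 3.399 × 10^-3 mol, y = 6.273 × 10^-3 mol
mass of Na2CO3 = 3.399 × 10^-3 × 105.99 = 0.3603 g
% Na2CO3 = 0.3603 / 0.8873 × 100 = 40.61 %

40.61 %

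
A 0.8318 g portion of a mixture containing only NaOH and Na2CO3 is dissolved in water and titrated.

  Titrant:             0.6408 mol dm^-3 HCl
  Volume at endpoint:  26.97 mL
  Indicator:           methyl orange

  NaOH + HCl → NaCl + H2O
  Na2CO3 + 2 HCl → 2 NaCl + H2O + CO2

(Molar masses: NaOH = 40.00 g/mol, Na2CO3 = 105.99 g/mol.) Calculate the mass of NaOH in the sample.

0.2588 g

n(HCl) = 0.02697 × 0.6408 = 0.01728 mol
Let x = n(NaOH), y = n(Na2CO3).
Titrant: 1x + 2y = 0.01728;  mass: 40.00x + 105.99y = 0.8318
Solving, x = 6.470 × 10^-3 mol, y = 5.406 × 10^-3 mol
mass of NaOH = 6.470 × 10^-3 × 40.00 = 0.2588 g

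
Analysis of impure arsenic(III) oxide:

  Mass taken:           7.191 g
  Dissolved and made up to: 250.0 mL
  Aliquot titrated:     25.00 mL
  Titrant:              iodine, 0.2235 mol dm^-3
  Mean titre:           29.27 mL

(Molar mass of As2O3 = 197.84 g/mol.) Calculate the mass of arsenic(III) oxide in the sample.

As2O3 + 2 I2 + 2 H2O → As2O5 + 4 HI
n(I2) per titration = 0.02927 × 0.2235 = 6.542 × 10^-3 mol
From the 1:2 ratio, n(As2O3) in each aliquot = 1/2 × 6.542 × 10^-3 = 3.271 × 10^-3 mol
n(As2O3) in the whole flask = 3.271 × 10^-3 × 250.0/25.00 = 0.03271 mol
mass of As2O3 = 0.03271 × 197.84 = 6.471 g

6.471 g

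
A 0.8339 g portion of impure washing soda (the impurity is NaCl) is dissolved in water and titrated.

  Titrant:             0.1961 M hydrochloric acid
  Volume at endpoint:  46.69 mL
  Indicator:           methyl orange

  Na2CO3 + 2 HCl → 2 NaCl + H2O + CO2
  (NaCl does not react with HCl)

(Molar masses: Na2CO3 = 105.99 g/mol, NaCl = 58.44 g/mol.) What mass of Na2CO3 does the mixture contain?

0.4852 g

n(HCl) = 0.04669 × 0.1961 = 9.156 × 10^-3 mol
Let x = n(Na2CO3), y = n(NaCl).
Titrant: 2x = 9.156 × 10^-3;  mass: 105.99x + 58.44y = 0.8339
Solving, x = 4.578 × 10^-3 mol, y = 5.967 × 10^-3 mol
mass of Na2CO3 = 4.578 × 10^-3 × 105.99 = 0.4852 g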